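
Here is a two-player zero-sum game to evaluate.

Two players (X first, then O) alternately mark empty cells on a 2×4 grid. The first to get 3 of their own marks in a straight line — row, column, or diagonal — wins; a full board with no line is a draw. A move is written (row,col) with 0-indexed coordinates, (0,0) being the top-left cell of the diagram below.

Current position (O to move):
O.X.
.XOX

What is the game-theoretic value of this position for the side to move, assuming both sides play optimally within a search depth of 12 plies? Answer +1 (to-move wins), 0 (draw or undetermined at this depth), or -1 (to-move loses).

value(O.X./.XOX, O) = 0

[O.X./.XOX] O move#1: (0,1):+0/OOX./.XOX*, (0,3):+0/O.XO/.XOX, (1,0):+0/O.X./OXOX
[OOX./.XOX] X move#2: (0,3):+0/OOXX/.XOX*, (1,0):+0/OOX./XXOX
[OOXX/.XOX] O move#3: (1,0):+0/OOXX/OXOX*
[OOXX/OXOX] end (terminal +0, X#4); searched O.X./.XOX to 12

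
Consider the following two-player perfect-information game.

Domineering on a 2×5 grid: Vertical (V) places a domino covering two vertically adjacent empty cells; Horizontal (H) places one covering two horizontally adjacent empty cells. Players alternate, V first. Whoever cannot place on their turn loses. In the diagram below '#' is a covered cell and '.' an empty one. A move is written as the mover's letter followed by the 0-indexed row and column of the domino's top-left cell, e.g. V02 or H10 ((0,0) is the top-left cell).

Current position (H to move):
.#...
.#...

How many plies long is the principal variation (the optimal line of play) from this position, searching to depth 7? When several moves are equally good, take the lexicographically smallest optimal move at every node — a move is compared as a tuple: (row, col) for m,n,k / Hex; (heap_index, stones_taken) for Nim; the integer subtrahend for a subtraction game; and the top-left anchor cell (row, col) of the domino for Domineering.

[.#.../.#...] H move#1: H02:-1/.###./.#...*, H03:-1/.#.##/.#..., H12:-1/.#.../.###., H13:-1/.#.../.#.##
[.###./.#...] V move#2: V00:-1/####./##..., V04:+1/.####/.#..#*
[.####/.#..#] H move#3: H12:-1/.####/.####*
[.####/.####] V move#4: V00:+1/#####/#####*
[#####/#####] end (terminal -1, H#5); searched .#.../.#... to 7

PV length from [.#.../.#...]: 4 plies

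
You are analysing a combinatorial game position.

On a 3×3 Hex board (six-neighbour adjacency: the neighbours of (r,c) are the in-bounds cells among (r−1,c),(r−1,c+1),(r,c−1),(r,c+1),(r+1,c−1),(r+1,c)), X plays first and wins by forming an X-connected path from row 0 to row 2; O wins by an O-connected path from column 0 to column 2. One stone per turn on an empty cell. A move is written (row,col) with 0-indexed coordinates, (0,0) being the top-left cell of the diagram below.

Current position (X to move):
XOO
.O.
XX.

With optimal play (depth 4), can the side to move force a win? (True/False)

p1 X@[XOO/.O./XX.]: (1,0)[XOO/XO./XX.]+1* (1,2)[XOO/.OX/XX.]-1 (2,2)[XOO/.O./XXX]-1
p2 O@[XOO/XO./XX.] terminal -1; root [XOO/.O./XX.] d4

X winning at [XOO/.O./XX.]: True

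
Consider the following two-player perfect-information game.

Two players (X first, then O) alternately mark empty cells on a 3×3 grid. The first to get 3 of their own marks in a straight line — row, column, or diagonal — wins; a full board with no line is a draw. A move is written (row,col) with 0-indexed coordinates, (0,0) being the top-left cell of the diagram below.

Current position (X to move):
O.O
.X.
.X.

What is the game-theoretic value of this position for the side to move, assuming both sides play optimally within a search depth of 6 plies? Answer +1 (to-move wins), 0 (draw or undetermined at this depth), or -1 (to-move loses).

value(O.O/.X./.X., X) = +1

ply 1, X at O.O/.X./.X. | (0,1)=+1→OXO/.X./.X.*; (1,0)=-1→O.O/XX./.X.; (1,2)=-1→O.O/.XX/.X.; (2,0)=-1→O.O/.X./XX.; (2,2)=-1→O.O/.X./.XX
ply 2: OXO/.X./.X. is terminal -1 (O); from O.O/.X./.X. depth 6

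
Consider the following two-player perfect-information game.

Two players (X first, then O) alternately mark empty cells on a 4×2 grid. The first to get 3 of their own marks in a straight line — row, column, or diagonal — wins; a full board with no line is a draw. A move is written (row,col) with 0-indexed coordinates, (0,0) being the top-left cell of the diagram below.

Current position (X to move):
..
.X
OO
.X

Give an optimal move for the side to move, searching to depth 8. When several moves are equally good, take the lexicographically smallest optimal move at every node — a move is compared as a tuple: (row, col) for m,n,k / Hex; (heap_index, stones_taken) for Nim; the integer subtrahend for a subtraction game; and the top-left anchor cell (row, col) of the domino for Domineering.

X's best at [../.X/OO/.X]: (0,0)

ply 1, X at ../.X/OO/.X | (0,0)=+0→X./.X/OO/.X*; (0,1)=-1→.X/.X/OO/.X; (1,0)=+0→../XX/OO/.X; (3,0)=+0→../.X/OO/XX
ply 2, O at X./.X/OO/.X | (0,1)=+0→XO/.X/OO/.X*; (1,0)=+0→X./OX/OO/.X; (3,0)=+0→X./.X/OO/OX
ply 3, X at XO/.X/OO/.X | (1,0)=+0→XO/XX/OO/.X*; (3,0)=+0→XO/.X/OO/XX
ply 4, O at XO/XX/OO/.X | (3,0)=+0→XO/XX/OO/OX*
ply 5: XO/XX/OO/OX is terminal +0 (X); from ../.X/OO/.X depth 8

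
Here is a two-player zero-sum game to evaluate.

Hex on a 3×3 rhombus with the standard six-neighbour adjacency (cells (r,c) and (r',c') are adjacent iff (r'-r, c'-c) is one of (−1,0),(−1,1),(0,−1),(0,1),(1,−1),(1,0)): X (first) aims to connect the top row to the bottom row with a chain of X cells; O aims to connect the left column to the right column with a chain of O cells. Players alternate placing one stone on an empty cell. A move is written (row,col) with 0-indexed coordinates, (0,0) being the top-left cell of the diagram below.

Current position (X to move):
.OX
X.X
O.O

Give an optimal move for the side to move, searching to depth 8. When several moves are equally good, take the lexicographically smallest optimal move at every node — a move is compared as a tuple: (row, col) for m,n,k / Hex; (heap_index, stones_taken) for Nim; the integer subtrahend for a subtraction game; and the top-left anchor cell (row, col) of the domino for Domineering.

ply 1, X at .OX/X.X/O.O | (0,0)=-1→XOX/X.X/O.O; (1,1)=-1→.OX/XXX/O.O; (2,1)=+1→.OX/X.X/OXO*
ply 2: .OX/X.X/OXO is terminal -1 (O); from .OX/X.X/O.O depth 8

X's best at [.OX/X.X/O.O]: (2,1)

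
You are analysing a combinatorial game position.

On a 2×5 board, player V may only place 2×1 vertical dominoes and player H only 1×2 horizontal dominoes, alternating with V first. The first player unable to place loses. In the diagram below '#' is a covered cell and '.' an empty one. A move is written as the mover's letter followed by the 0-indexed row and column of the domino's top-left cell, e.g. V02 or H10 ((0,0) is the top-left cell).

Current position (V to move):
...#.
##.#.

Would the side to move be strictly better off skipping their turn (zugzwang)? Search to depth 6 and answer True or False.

[...#./##.#.] V move#1: V02:+1/..##./####.*, V04:-1/...##/##.##
[..##./####.] H move#2: H00:-1/####./####.*
[####./####.] V move#3: V04:+1/#####/#####*
[#####/#####] end (terminal -1, H#4); searched ...#./##.#. to 6
suppose V passes — search the same position with H to move:
pass> [...#./##.#.] H move#1: H00:-1/##.#./##.#.*, H01:-1/.###./##.#.
pass> [##.#./##.#.] V move#2: V02:+1/####./####.*, V04:+1/##.##/##.##
pass> [####./####.] end (terminal -1, H#3); searched ...#./##.#. to 6
for V: play +1, pass +1

zugzwang(...#./##.#., V) = False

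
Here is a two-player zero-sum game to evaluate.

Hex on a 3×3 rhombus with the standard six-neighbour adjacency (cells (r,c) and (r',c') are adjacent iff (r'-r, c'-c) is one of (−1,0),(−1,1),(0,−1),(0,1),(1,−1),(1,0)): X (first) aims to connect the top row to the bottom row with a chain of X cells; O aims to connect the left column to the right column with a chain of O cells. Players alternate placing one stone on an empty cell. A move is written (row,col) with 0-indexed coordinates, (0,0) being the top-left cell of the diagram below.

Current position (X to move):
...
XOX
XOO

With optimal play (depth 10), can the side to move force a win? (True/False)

X winning at [.../XOX/XOO]: True

p1 X@[.../XOX/XOO]: (0,0)[X../XOX/XOO]+1* (0,1)[.X./XOX/XOO]+1 (0,2)[..X/XOX/XOO]+1
p2 O@[X../XOX/XOO] terminal -1; root [.../XOX/XOO] d10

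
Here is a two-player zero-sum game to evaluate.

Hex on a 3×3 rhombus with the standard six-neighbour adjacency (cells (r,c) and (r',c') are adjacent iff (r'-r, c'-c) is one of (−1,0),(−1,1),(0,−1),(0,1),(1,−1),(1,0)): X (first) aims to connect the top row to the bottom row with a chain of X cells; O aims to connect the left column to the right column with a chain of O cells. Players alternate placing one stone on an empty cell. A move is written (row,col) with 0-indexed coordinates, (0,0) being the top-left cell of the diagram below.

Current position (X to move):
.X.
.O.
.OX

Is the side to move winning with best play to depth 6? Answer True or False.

p1 X@[.X./.O./.OX]: (0,0)[XX./.O./.OX]-1* (0,2)[.XX/.O./.OX]-1 (1,0)[.X./XO./.OX]-1 (1,2)[.X./.OX/.OX]-1 (2,0)[.X./.O./XOX]-1
p2 O@[XX./.O./.OX]: (0,2)[XXO/.O./.OX]+1* (1,0)[XX./OO./.OX]+1 (1,2)[XX./.OO/.OX]+1 (2,0)[XX./.O./OOX]+1
p3 X@[XXO/.O./.OX]: (1,0)[XXO/XO./.OX]-1* (1,2)[XXO/.OX/.OX]-1 (2,0)[XXO/.O./XOX]-1
p4 O@[XXO/XO./.OX]: (1,2)[XXO/XOO/.OX]-1 (2,0)[XXO/XO./OOX]+1*
p5 X@[XXO/XO./OOX] terminal -1; root [.X./.O./.OX] d6

X winning at [.X./.O./.OX]: False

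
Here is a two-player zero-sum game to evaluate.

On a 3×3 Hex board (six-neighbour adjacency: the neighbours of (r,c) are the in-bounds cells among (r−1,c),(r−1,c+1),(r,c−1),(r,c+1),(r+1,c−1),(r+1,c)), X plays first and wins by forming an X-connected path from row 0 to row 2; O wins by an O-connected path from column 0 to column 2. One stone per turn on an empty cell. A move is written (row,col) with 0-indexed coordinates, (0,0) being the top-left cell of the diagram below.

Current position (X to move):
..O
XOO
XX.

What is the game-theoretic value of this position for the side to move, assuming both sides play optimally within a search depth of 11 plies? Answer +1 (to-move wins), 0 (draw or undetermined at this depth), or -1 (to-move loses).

p1 X@[..O/XOO/XX.]: (0,0)[X.O/XOO/XX.]+1* (0,1)[.XO/XOO/XX.]+1 (2,2)[..O/XOO/XXX]+1
p2 O@[X.O/XOO/XX.] terminal -1; root [..O/XOO/XX.] d11

value(..O/XOO/XX., X) = +1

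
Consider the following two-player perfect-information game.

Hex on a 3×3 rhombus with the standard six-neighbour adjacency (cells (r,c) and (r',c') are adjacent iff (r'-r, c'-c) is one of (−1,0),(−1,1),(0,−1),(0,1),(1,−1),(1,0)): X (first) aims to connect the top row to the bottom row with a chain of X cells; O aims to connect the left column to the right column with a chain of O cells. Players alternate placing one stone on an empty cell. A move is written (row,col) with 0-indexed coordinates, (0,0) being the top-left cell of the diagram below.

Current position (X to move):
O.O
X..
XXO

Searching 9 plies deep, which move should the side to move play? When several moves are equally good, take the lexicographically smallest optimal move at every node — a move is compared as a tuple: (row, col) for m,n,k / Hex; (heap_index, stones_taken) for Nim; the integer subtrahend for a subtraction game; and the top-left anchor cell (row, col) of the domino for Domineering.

p1 X@[O.O/X../XXO]: (0,1)[OXO/X../XXO]+1* (1,1)[O.O/XX./XXO]-1 (1,2)[O.O/X.X/XXO]-1
p2 O@[OXO/X../XXO] terminal -1; root [O.O/X../XXO] d9

X's best at [O.O/X../XXO]: (0,1)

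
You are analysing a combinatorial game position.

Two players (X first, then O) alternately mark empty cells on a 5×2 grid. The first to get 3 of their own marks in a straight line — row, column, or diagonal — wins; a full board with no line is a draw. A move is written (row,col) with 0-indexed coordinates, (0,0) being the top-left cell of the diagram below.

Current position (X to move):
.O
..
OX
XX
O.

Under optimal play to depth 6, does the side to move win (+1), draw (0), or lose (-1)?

value(.O/../OX/XX/O., X) = +1

ply 1, X at .O/../OX/XX/O. | (0,0)=+1→XO/../OX/XX/O.*; (1,0)=+1→.O/X./OX/XX/O.; (1,1)=+1→.O/.X/OX/XX/O.; (4,1)=+1→.O/../OX/XX/OX
ply 2, O at XO/../OX/XX/O. | (1,0)=-1→XO/O./OX/XX/O.*; (1,1)=-1→XO/.O/OX/XX/O.; (4,1)=-1→XO/../OX/XX/OO
ply 3, X at XO/O./OX/XX/O. | (1,1)=+1→XO/OX/OX/XX/O.*; (4,1)=+1→XO/O./OX/XX/OX
ply 4: XO/OX/OX/XX/O. is terminal -1 (O); from .O/../OX/XX/O. depth 6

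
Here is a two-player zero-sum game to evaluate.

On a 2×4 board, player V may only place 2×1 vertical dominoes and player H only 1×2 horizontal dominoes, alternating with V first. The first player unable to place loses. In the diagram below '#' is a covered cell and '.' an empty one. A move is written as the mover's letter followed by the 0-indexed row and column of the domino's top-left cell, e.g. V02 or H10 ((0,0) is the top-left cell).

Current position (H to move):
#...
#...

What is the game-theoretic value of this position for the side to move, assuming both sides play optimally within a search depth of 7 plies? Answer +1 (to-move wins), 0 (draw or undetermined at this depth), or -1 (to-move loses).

value(#.../#..., H) = +1

p1 H@[#.../#...]: H01[###./#...]+1* H02[#.##/#...]+1 H11[#.../###.]+1 H12[#.../#.##]+1
p2 V@[###./#...]: V03[####/#..#]-1*
p3 H@[####/#..#]: H11[####/####]+1*
p4 V@[####/####] terminal -1; root [#.../#...] d7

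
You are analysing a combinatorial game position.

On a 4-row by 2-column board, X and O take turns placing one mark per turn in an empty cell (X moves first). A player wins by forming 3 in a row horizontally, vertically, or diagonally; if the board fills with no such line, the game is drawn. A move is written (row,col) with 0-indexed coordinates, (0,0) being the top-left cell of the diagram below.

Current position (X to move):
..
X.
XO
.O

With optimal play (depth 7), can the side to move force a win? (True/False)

ply 1, X at ../X./XO/.O | (0,0)=+1→X./X./XO/.O*; (0,1)=-1→.X/X./XO/.O; (1,1)=+1→../XX/XO/.O; (3,0)=+1→../X./XO/XO
ply 2: X./X./XO/.O is terminal -1 (O); from ../X./XO/.O depth 7

X winning at [../X./XO/.O]: True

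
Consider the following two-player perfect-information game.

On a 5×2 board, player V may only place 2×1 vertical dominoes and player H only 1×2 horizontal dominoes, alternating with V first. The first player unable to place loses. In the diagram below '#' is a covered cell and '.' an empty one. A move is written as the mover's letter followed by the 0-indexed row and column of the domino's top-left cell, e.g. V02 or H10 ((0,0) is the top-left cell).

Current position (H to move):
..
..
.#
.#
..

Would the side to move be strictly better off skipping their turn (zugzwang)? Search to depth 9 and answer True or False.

zugzwang(../../.#/.#/.., H) = False

[../../.#/.#/..] H move#1: H00:+1/##/../.#/.#/..*, H10:+1/../##/.#/.#/.., H40:-1/../../.#/.#/##
[##/../.#/.#/..] V move#2: V10:-1/##/#./##/.#/..*, V20:-1/##/../##/##/.., V30:-1/##/../.#/##/#.
[##/#./##/.#/..] H move#3: H40:+1/##/#./##/.#/##*
[##/#./##/.#/##] end (terminal -1, V#4); searched ../../.#/.#/.. to 9
pass branch (V moves first from the same position):
  | [../../.#/.#/..] V move#1: V00:+1/#./#./.#/.#/..*, V01:+1/.#/.#/.#/.#/.., V10:+1/../#./##/.#/.., V20:-1/../../##/##/.., V30:-1/../../.#/##/#.
  | [#./#./.#/.#/..] H move#2: H40:-1/#./#./.#/.#/##*
  | [#./#./.#/.#/##] V move#3: V01:+1/##/##/.#/.#/##*, V20:+1/#./#./##/##/##
  | [##/##/.#/.#/##] end (terminal -1, H#4); searched ../../.#/.#/.. to 9
H moving scores +1; H passing scores -1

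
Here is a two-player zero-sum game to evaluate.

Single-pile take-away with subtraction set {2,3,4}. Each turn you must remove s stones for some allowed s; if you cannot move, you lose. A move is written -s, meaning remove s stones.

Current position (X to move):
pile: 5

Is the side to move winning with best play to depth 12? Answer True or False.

ply 1, X at 5 | -2=-1→3; -3=-1→2; -4=+1→1*
ply 2: 1 is terminal -1 (O); from 5 depth 12

X winning at [5]: True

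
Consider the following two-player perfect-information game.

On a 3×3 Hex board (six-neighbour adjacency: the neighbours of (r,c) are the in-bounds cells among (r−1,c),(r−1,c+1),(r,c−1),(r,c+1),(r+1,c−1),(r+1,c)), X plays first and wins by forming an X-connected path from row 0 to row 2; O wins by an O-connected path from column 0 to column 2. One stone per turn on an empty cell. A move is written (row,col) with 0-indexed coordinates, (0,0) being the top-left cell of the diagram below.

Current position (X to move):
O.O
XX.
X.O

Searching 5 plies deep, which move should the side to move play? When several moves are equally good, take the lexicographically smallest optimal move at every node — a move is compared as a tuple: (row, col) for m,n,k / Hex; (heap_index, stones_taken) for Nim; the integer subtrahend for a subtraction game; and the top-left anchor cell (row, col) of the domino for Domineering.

X's best at [O.O/XX./X.O]: (0,1)

p1 X@[O.O/XX./X.O]: (0,1)[OXO/XX./X.O]+1* (1,2)[O.O/XXX/X.O]-1 (2,1)[O.O/XX./XXO]-1
p2 O@[OXO/XX./X.O] terminal -1; root [O.O/XX./X.O] d5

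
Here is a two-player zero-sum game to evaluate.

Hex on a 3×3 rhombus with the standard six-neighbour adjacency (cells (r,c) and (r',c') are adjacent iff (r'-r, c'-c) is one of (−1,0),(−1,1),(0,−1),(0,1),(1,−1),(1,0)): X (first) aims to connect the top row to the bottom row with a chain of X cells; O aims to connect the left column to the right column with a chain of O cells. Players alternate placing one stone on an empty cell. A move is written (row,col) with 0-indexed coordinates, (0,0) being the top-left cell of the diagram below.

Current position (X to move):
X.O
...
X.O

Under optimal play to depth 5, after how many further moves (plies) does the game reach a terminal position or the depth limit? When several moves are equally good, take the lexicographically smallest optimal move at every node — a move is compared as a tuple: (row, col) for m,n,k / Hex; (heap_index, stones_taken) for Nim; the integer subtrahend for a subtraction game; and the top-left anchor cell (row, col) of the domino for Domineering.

ply 1, X at X.O/.../X.O | (0,1)=+1→XXO/.../X.O*; (1,0)=+1→X.O/X../X.O; (1,1)=+1→X.O/.X./X.O; (1,2)=-1→X.O/..X/X.O; (2,1)=-1→X.O/.../XXO
ply 2, O at XXO/.../X.O | (1,0)=-1→XXO/O../X.O*; (1,1)=-1→XXO/.O./X.O; (1,2)=-1→XXO/..O/X.O; (2,1)=-1→XXO/.../XOO
ply 3, X at XXO/O../X.O | (1,1)=+1→XXO/OX./X.O*; (1,2)=-1→XXO/O.X/X.O; (2,1)=-1→XXO/O../XXO
ply 4: XXO/OX./X.O is terminal -1 (O); from X.O/.../X.O depth 5

PV length from [X.O/.../X.O]: 3 plies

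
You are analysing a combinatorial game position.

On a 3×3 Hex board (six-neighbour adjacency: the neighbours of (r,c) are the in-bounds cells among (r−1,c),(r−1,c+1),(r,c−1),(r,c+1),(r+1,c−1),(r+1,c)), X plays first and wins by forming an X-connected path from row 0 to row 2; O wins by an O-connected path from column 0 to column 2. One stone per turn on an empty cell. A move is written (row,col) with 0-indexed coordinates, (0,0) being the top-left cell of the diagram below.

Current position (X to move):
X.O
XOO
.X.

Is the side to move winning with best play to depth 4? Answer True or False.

p1 X@[X.O/XOO/.X.]: (0,1)[XXO/XOO/.X.]-1 (2,0)[X.O/XOO/XX.]+1* (2,2)[X.O/XOO/.XX]-1
p2 O@[X.O/XOO/XX.] terminal -1; root [X.O/XOO/.X.] d4

X winning at [X.O/XOO/.X.]: True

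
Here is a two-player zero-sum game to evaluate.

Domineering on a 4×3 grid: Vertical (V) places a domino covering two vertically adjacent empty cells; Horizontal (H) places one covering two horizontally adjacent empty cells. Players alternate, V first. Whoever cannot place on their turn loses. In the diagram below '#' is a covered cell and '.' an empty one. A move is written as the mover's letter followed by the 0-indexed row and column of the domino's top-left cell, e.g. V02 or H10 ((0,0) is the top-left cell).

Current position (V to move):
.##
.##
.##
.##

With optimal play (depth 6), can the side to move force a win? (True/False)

[.##/.##/.##/.##] V move#1: V00:+1/###/###/.##/.##*, V10:+1/.##/###/###/.##, V20:+1/.##/.##/###/###
[###/###/.##/.##] end (terminal -1, H#2); searched .##/.##/.##/.## to 6

V winning at [.##/.##/.##/.##]: True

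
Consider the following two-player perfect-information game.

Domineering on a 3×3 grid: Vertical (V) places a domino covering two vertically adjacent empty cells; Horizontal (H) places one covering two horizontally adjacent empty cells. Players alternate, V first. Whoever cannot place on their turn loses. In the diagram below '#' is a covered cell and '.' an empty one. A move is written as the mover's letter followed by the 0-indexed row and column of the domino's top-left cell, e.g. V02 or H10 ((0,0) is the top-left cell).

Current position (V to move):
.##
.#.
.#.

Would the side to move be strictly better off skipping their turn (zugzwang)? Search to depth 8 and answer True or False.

p1 V@[.##/.#./.#.]: V00[###/##./.#.]+1* V10[.##/##./##.]+1 V12[.##/.##/.##]+1
p2 H@[###/##./.#.] terminal -1; root [.##/.#./.#.] d8
if V skipped the turn, H would face:
~ p1 H@[.##/.#./.#.] terminal -1; root [.##/.#./.#.] d8
compare (V): move=+1 vs pass=+1

zugzwang(.##/.#./.#., V) = False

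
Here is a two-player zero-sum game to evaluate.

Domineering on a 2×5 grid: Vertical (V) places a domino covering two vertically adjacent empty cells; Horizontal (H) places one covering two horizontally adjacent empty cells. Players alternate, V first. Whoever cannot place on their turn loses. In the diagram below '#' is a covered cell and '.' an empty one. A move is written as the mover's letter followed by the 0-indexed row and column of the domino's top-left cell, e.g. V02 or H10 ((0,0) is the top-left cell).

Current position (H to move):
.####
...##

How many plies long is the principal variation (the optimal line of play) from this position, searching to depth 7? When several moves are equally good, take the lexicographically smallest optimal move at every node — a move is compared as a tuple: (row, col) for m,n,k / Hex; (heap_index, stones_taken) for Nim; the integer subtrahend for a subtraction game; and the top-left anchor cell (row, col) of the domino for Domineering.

ply 1, H at .####/...## | H10=+1→.####/##.##*; H11=-1→.####/.####
ply 2: .####/##.## is terminal -1 (V); from .####/...## depth 7

PV length from [.####/...##]: 1 ply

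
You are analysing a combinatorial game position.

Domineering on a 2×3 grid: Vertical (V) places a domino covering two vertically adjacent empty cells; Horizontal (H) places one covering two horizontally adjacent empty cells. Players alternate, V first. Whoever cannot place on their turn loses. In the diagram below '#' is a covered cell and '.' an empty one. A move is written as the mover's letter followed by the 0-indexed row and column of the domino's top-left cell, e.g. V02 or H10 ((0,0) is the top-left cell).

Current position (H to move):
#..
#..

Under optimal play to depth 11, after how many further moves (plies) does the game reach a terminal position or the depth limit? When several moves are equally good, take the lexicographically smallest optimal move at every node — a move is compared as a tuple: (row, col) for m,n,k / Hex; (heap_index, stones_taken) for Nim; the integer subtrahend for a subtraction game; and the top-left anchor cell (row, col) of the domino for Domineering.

p1 H@[#../#..]: H01[###/#..]+1* H11[#../###]+1
p2 V@[###/#..] terminal -1; root [#../#..] d11

PV length from [#../#..]: 1 ply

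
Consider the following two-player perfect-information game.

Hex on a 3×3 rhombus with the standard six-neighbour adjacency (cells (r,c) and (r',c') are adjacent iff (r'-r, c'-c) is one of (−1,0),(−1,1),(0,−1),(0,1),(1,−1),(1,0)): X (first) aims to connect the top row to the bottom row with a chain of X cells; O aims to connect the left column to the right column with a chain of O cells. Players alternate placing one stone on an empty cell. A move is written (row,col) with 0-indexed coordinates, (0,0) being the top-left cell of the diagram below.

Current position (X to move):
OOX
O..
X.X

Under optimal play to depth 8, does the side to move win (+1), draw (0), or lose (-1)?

value(OOX/O../X.X, X) = +1

ply 1, X at OOX/O../X.X | (1,1)=+1→OOX/OX./X.X*; (1,2)=+1→OOX/O.X/X.X; (2,1)=+1→OOX/O../XXX
ply 2: OOX/OX./X.X is terminal -1 (O); from OOX/O../X.X depth 8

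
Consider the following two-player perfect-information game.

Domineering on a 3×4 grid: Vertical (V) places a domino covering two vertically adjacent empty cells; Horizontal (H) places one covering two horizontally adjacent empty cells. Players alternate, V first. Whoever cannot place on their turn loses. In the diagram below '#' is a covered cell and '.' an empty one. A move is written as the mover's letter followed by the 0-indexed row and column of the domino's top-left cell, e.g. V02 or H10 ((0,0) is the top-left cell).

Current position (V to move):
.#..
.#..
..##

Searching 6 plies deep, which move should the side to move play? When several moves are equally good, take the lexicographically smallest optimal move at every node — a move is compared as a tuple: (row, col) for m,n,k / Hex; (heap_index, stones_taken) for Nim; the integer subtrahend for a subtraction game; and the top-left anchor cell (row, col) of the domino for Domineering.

p1 V@[.#../.#../..##]: V00[##../##../..##]-1 V02[.##./.##./..##]+1* V03[.#.#/.#.#/..##]+1 V10[.#../##../#.##]-1
p2 H@[.##./.##./..##]: H20[.##./.##./####]-1*
p3 V@[.##./.##./####]: V00[###./###./####]+1* V03[.###/.###/####]+1
p4 H@[###./###./####] terminal -1; root [.#../.#../..##] d6

V's best at [.#../.#../..##]: V02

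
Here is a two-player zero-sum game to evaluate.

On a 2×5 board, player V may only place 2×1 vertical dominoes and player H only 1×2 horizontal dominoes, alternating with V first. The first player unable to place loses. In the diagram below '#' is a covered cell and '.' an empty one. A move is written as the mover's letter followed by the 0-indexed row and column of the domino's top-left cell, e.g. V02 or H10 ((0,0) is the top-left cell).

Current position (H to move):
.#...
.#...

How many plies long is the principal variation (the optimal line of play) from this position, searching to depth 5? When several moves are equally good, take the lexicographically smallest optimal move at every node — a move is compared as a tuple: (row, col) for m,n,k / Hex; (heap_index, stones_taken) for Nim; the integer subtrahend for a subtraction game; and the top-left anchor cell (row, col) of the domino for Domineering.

ply 1, H at .#.../.#... | H02=-1→.###./.#...*; H03=-1→.#.##/.#...; H12=-1→.#.../.###.; H13=-1→.#.../.#.##
ply 2, V at .###./.#... | V00=-1→####./##...; V04=+1→.####/.#..#*
ply 3, H at .####/.#..# | H12=-1→.####/.####*
ply 4, V at .####/.#### | V00=+1→#####/#####*
ply 5: #####/##### is terminal -1 (H); from .#.../.#... depth 5

PV length from [.#.../.#...]: 4 plies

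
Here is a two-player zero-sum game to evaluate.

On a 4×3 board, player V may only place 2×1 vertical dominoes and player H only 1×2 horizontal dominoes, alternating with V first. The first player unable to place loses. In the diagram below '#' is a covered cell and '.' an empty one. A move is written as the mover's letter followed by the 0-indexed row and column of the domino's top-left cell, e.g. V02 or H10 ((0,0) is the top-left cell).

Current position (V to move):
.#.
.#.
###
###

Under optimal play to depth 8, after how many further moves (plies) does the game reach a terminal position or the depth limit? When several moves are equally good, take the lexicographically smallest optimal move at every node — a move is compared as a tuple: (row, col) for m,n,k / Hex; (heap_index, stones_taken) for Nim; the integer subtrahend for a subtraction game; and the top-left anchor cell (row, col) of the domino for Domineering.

p1 V@[.#./.#./###/###]: V00[##./##./###/###]+1* V02[.##/.##/###/###]+1
p2 H@[##./##./###/###] terminal -1; root [.#./.#./###/###] d8

PV length from [.#./.#./###/###]: 1 ply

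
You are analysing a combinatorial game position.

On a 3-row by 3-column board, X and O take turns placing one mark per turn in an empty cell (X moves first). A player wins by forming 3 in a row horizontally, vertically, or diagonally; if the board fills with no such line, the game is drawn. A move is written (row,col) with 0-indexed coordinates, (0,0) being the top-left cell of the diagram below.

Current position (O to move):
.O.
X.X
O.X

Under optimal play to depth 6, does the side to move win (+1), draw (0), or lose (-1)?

p1 O@[.O./X.X/O.X]: (0,0)[OO./X.X/O.X]-1* (0,2)[.OO/X.X/O.X]-1 (1,1)[.O./XOX/O.X]-1 (2,1)[.O./X.X/OOX]-1
p2 X@[OO./X.X/O.X]: (0,2)[OOX/X.X/O.X]+1* (1,1)[OO./XXX/O.X]+1 (2,1)[OO./X.X/OXX]-1
p3 O@[OOX/X.X/O.X] terminal -1; root [.O./X.X/O.X] d6

value(.O./X.X/O.X, O) = -1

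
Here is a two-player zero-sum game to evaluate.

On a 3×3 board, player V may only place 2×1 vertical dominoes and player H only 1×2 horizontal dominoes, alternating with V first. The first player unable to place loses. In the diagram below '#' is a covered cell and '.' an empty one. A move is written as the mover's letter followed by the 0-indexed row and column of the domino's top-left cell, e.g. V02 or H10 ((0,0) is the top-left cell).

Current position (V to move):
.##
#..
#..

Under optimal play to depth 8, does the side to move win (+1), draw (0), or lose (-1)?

value(.##/#../#.., V) = +1

ply 1, V at .##/#../#.. | V11=+1→.##/##./##.*; V12=+1→.##/#.#/#.#
ply 2: .##/##./##. is terminal -1 (H); from .##/#../#.. depth 8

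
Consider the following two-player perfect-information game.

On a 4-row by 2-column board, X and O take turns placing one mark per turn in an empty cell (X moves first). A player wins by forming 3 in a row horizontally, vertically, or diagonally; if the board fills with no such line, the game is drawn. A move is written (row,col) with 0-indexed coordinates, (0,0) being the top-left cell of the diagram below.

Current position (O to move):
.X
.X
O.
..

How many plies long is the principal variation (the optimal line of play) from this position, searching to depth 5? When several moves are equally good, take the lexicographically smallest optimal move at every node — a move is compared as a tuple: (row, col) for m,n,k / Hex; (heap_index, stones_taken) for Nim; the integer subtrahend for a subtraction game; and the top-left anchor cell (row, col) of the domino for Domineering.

PV length from [.X/.X/O./..]: 5 plies

ply 1, O at .X/.X/O./.. | (0,0)=-1→OX/.X/O./..; (1,0)=-1→.X/OX/O./..; (2,1)=+0→.X/.X/OO/..*; (3,0)=-1→.X/.X/O./O.; (3,1)=-1→.X/.X/O./.O
ply 2, X at .X/.X/OO/.. | (0,0)=+0→XX/.X/OO/..*; (1,0)=+0→.X/XX/OO/..; (3,0)=+0→.X/.X/OO/X.; (3,1)=-1→.X/.X/OO/.X
ply 3, O at XX/.X/OO/.. | (1,0)=+0→XX/OX/OO/..*; (3,0)=+0→XX/.X/OO/O.; (3,1)=+0→XX/.X/OO/.O
ply 4, X at XX/OX/OO/.. | (3,0)=+0→XX/OX/OO/X.*; (3,1)=-1→XX/OX/OO/.X
ply 5, O at XX/OX/OO/X. | (3,1)=+0→XX/OX/OO/XO*
ply 6: XX/OX/OO/XO is terminal +0 (X); from .X/.X/O./.. depth 5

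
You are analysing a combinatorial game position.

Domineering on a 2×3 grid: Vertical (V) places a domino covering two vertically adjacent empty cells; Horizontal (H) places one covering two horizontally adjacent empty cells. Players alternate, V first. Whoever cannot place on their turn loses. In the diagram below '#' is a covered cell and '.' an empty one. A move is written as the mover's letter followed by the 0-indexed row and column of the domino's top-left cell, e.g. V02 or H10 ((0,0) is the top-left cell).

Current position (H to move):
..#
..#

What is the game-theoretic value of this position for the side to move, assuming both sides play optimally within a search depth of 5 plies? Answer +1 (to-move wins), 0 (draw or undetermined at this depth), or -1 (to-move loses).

value(..#/..#, H) = +1

ply 1, H at ..#/..# | H00=+1→###/..#*; H10=+1→..#/###
ply 2: ###/..# is terminal -1 (V); from ..#/..# depth 5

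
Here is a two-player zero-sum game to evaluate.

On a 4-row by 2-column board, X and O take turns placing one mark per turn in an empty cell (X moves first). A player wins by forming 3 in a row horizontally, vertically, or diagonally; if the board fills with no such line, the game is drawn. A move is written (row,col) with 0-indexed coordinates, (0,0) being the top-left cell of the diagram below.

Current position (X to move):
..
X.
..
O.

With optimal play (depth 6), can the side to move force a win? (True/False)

X winning at [../X./../O.]: False

ply 1, X at ../X./../O. | (0,0)=+0→X./X./../O.*; (0,1)=+0→.X/X./../O.; (1,1)=+0→../XX/../O.; (2,0)=+0→../X./X./O.; (2,1)=+0→../X./.X/O.; (3,1)=+0→../X./../OX
ply 2, O at X./X./../O. | (0,1)=-1→XO/X./../O.; (1,1)=-1→X./XO/../O.; (2,0)=+0→X./X./O./O.*; (2,1)=-1→X./X./.O/O.; (3,1)=-1→X./X./../OO
ply 3, X at X./X./O./O. | (0,1)=+0→XX/X./O./O.*; (1,1)=+0→X./XX/O./O.; (2,1)=+0→X./X./OX/O.; (3,1)=+0→X./X./O./OX
ply 4, O at XX/X./O./O. | (1,1)=+0→XX/XO/O./O.*; (2,1)=+0→XX/X./OO/O.; (3,1)=+0→XX/X./O./OO
ply 5, X at XX/XO/O./O. | (2,1)=+0→XX/XO/OX/O.*; (3,1)=+0→XX/XO/O./OX
ply 6, O at XX/XO/OX/O. | (3,1)=+0→XX/XO/OX/OO*
ply 7: XX/XO/OX/OO is terminal +0 (X); from ../X./../O. depth 6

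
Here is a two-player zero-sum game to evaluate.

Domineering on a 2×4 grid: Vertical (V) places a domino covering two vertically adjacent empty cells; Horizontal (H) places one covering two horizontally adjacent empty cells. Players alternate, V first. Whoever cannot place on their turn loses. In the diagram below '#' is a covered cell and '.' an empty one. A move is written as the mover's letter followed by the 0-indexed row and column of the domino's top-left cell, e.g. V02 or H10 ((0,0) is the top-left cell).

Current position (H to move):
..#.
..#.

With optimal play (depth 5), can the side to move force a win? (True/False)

H winning at [..#./..#.]: True

p1 H@[..#./..#.]: H00[###./..#.]+1* H10[..#./###.]+1
p2 V@[###./..#.]: V03[####/..##]-1*
p3 H@[####/..##]: H10[####/####]+1*
p4 V@[####/####] terminal -1; root [..#./..#.] d5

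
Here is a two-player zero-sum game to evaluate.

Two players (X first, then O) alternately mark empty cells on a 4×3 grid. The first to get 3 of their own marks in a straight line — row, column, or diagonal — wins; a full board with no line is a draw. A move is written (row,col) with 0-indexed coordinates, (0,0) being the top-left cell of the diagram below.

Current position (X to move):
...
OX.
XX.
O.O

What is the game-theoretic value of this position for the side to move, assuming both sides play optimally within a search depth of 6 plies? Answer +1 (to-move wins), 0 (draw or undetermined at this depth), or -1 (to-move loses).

value(.../OX./XX./O.O, X) = +1

p1 X@[.../OX./XX./O.O]: (0,0)[X../OX./XX./O.O]-1 (0,1)[.X./OX./XX./O.O]+1* (0,2)[..X/OX./XX./O.O]+1 (1,2)[.../OXX/XX./O.O]-1 (2,2)[.../OX./XXX/O.O]+1 (3,1)[.../OX./XX./OXO]+1
p2 O@[.X./OX./XX./O.O] terminal -1; root [.../OX./XX./O.O] d6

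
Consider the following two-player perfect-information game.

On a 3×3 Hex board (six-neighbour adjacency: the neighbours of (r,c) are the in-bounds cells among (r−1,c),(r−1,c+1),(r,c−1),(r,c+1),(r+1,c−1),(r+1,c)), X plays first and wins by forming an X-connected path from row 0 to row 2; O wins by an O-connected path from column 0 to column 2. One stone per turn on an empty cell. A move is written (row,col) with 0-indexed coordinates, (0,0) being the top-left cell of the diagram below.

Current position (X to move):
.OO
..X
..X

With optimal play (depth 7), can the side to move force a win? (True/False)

ply 1, X at .OO/..X/..X | (0,0)=-1→XOO/..X/..X*; (1,0)=-1→.OO/X.X/..X; (1,1)=-1→.OO/.XX/..X; (2,0)=-1→.OO/..X/X.X; (2,1)=-1→.OO/..X/.XX
ply 2, O at XOO/..X/..X | (1,0)=+1→XOO/O.X/..X*; (1,1)=+1→XOO/.OX/..X; (2,0)=+1→XOO/..X/O.X; (2,1)=-1→XOO/..X/.OX
ply 3: XOO/O.X/..X is terminal -1 (X); from .OO/..X/..X depth 7

X winning at [.OO/..X/..X]: False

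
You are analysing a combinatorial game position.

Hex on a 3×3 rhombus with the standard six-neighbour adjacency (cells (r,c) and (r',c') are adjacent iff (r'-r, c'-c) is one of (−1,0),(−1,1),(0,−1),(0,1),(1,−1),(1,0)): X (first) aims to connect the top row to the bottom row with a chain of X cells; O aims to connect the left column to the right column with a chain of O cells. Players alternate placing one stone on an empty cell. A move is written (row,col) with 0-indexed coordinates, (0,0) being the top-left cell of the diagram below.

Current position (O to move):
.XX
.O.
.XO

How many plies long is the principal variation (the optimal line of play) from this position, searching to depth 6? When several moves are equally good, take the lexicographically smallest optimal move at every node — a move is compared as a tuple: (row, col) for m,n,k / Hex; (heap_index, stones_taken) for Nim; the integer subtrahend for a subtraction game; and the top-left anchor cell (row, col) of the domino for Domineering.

PV length from [.XX/.O./.XO]: 3 plies

[.XX/.O./.XO] O move#1: (0,0):-1/OXX/.O./.XO, (1,0):-1/.XX/OO./.XO, (1,2):+1/.XX/.OO/.XO*, (2,0):-1/.XX/.O./OXO
[.XX/.OO/.XO] X move#2: (0,0):-1/XXX/.OO/.XO*, (1,0):-1/.XX/XOO/.XO, (2,0):-1/.XX/.OO/XXO
[XXX/.OO/.XO] O move#3: (1,0):+1/XXX/OOO/.XO*, (2,0):+1/XXX/.OO/OXO
[XXX/OOO/.XO] end (terminal -1, X#4); searched .XX/.O./.XO to 6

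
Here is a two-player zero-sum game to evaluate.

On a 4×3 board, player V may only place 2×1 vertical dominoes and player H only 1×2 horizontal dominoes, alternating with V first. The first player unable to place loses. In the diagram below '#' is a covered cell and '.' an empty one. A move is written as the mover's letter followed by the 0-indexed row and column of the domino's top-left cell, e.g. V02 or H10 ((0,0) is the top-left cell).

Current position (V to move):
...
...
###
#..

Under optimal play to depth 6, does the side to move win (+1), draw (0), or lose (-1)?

ply 1, V at .../.../###/#.. | V00=-1→#../#../###/#..; V01=+1→.#./.#./###/#..*; V02=-1→..#/..#/###/#..
ply 2, H at .#./.#./###/#.. | H31=-1→.#./.#./###/###*
ply 3, V at .#./.#./###/### | V00=+1→##./##./###/###*; V02=+1→.##/.##/###/###
ply 4: ##./##./###/### is terminal -1 (H); from .../.../###/#.. depth 6

value(.../.../###/#.., V) = +1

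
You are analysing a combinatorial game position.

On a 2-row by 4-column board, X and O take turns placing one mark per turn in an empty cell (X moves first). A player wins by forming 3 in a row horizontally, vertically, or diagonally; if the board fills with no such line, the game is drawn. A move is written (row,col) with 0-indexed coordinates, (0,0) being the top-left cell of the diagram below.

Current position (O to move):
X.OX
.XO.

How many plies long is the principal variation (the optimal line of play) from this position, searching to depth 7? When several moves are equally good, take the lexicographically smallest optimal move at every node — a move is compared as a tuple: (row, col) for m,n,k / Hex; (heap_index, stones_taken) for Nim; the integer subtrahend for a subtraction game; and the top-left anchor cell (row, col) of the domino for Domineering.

ply 1, O at X.OX/.XO. | (0,1)=+0→XOOX/.XO.*; (1,0)=+0→X.OX/OXO.; (1,3)=+0→X.OX/.XOO
ply 2, X at XOOX/.XO. | (1,0)=+0→XOOX/XXO.*; (1,3)=+0→XOOX/.XOX
ply 3, O at XOOX/XXO. | (1,3)=+0→XOOX/XXOO*
ply 4: XOOX/XXOO is terminal +0 (X); from X.OX/.XO. depth 7

PV length from [X.OX/.XO.]: 3 plies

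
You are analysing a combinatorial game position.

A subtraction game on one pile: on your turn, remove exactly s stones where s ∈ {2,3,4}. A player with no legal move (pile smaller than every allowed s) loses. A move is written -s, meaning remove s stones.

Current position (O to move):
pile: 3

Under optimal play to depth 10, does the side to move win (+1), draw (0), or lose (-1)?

p1 O@[3]: -2[1]+1* -3[0]+1
p2 X@[1] terminal -1; root [3] d10

value(3, O) = +1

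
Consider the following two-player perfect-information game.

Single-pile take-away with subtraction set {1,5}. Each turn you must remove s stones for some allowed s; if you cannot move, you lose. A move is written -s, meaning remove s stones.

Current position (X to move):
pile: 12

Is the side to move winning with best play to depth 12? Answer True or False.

ply 1, X at 12 | -1=-1→11*; -5=-1→7
ply 2, O at 11 | -1=+1→10*; -5=+1→6
ply 3, X at 10 | -1=-1→9*; -5=-1→5
ply 4, O at 9 | -1=+1→8*; -5=+1→4
ply 5, X at 8 | -1=-1→7*; -5=-1→3
ply 6, O at 7 | -1=+1→6*; -5=+1→2
ply 7, X at 6 | -1=-1→5*; -5=-1→1
ply 8, O at 5 | -1=+1→4*; -5=+1→0
ply 9, X at 4 | -1=-1→3*
ply 10, O at 3 | -1=+1→2*
ply 11, X at 2 | -1=-1→1*
ply 12, O at 1 | -1=+1→0*
ply 13: 0 is terminal -1 (X); from 12 depth 12

X winning at [12]: False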